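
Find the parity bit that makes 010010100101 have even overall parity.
Sum of data bits: 0+1+0+0+1+0+1+0+0+1+0+1 = 5.
5 mod 2 = 1, so parity bit = 1.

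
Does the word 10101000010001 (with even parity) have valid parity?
Sum of all bits: 1+0+1+0+1+0+0+0+0+1+0+0+0+1 = 5; 5 mod 2 = 1. Result is 1 → parity error detected.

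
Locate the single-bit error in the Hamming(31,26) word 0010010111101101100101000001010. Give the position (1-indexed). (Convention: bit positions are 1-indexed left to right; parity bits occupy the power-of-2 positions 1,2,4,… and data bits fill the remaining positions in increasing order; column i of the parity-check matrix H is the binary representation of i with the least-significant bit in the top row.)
Syndrome s = H · r^T (mod 2), r = 0010010111101101100101000001010:
  s[0] = (1010101010101010101010101010101)·(0010010111101101100101000001010) mod 2 = 0+0+1+0+0+0+0+0+1+0+1+0+1+0+0+0+1+0+0+0+0+0+0+0+0+0+0+0+0+0+0 mod 2 = 1
  s[1] = (0110011001100110011001100110011)·(0010010111101101100101000001010) mod 2 = 0+0+1+0+0+1+0+0+0+1+1+0+0+1+0+0+0+0+0+0+0+1+0+0+0+0+0+0+0+1+0 mod 2 = 1
  s[2] = (0001111000011110000111100001111)·(0010010111101101100101000001010) mod 2 = 0+0+0+0+0+1+0+0+0+0+0+0+1+1+0+0+0+0+0+1+0+1+0+0+0+0+0+1+0+1+0 mod 2 = 1
  s[3] = (0000000111111110000000011111111)·(0010010111101101100101000001010) mod 2 = 0+0+0+0+0+0+0+1+1+1+1+0+1+1+0+0+0+0+0+0+0+0+0+0+0+0+0+1+0+1+0 mod 2 = 0
  s[4] = (0000000000000001111111111111111)·(0010010111101101100101000001010) mod 2 = 0+0+0+0+0+0+0+0+0+0+0+0+0+0+0+1+1+0+0+1+0+1+0+0+0+0+0+1+0+1+0 mod 2 = 0
Syndrome = 11100
Column i of H is the binary representation of i, so the syndrome is the binary index of the flipped bit.
Read s = 11100 with s[0] as LSB: 1·2^0 + 1·2^1 + 1·2^2 + 0·2^3 + 0·2^4 = 7.
Error is at bit position 7.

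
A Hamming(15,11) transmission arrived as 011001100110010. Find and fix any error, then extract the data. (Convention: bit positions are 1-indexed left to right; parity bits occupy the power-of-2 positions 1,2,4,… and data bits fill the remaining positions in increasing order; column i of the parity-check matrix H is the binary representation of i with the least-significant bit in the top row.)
Syndrome s = H · r^T (mod 2), r = 011001100110010:
  s[0] = (101010101010101)·(011001100110010) mod 2 = 0+0+1+0+0+0+1+0+0+0+1+0+0+0+0 mod 2 = 1
  s[1] = (011001100110011)·(011001100110010) mod 2 = 0+1+1+0+0+1+1+0+0+1+1+0+0+1+0 mod 2 = 1
  s[2] = (000111100001111)·(011001100110010) mod 2 = 0+0+0+0+0+1+1+0+0+0+0+0+0+1+0 mod 2 = 1
  s[3] = (000000011111111)·(011001100110010) mod 2 = 0+0+0+0+0+0+0+0+0+1+1+0+0+1+0 mod 2 = 1
Syndrome = 1111
Column 15 of H equals this syndrome → error at bit 15 (1-indexed).
Flip bit 15: 011001100110010 → 011001100110011
Extract data bits at positions {3,5,6,7,9,10,11,12,13,14,15}: 10110110011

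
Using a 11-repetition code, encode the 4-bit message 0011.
Repeat each bit 11× and concatenate:
0→00000000000  0→00000000000  1→11111111111  1→11111111111
Codeword = 00000000000000000000001111111111111111111111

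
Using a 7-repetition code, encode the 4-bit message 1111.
Repeat each bit 7× and concatenate:
1→1111111  1→1111111  1→1111111  1→1111111
Codeword = 1111111111111111111111111111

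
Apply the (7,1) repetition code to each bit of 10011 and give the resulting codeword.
Repeat each bit 7× and concatenate:
1→1111111  0→0000000  0→0000000  1→1111111  1→1111111
Codeword = 11111110000000000000011111111111111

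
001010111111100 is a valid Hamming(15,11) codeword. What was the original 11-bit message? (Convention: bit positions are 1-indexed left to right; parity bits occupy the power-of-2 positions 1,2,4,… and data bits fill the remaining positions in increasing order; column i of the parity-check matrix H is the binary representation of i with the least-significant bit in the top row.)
Parity bits occupy power-of-2 positions; data bits are at positions {3,5,6,7,9,10,11,12,13,14,15} (1-indexed).
Extract: c[3]=1 c[5]=1 c[6]=0 c[7]=1 c[9]=1 c[10]=1 c[11]=1 c[12]=1 c[13]=1 c[14]=0 c[15]=0
Data = 11011111100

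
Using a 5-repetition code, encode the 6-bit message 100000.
Repeat each bit 5× and concatenate:
1→11111  0→00000  0→00000  0→00000  0→00000  0→00000
Codeword = 111110000000000000000000000000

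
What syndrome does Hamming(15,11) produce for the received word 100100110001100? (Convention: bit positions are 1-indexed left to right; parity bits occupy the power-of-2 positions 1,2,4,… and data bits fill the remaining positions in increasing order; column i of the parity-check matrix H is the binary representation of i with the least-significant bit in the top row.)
Syndrome s = H · r^T (mod 2), r = 100100110001100:
  s[0] = (101010101010101)·(100100110001100) mod 2 = 1+0+0+0+0+0+1+0+0+0+0+0+1+0+0 mod 2 = 1
  s[1] = (011001100110011)·(100100110001100) mod 2 = 0+0+0+0+0+0+1+0+0+0+0+0+0+0+0 mod 2 = 1
  s[2] = (000111100001111)·(100100110001100) mod 2 = 0+0+0+1+0+0+1+0+0+0+0+1+1+0+0 mod 2 = 0
  s[3] = (000000011111111)·(100100110001100) mod 2 = 0+0+0+0+0+0+0+1+0+0+0+1+1+0+0 mod 2 = 1
Syndrome = 1101
Non-zero syndrome: error at position 11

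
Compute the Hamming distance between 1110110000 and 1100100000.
XOR = 0010010000, count of 1s = 2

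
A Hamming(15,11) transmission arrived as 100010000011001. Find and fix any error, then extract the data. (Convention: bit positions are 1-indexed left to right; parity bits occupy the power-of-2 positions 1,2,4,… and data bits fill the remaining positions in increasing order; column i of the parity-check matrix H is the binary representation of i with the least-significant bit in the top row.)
Syndrome s = H · r^T (mod 2), r = 100010000011001:
  s[0] = (101010101010101)·(100010000011001) mod 2 = 1+0+0+0+1+0+0+0+0+0+1+0+0+0+1 mod 2 = 0
  s[1] = (011001100110011)·(100010000011001) mod 2 = 0+0+0+0+0+0+0+0+0+0+1+0+0+0+1 mod 2 = 0
  s[2] = (000111100001111)·(100010000011001) mod 2 = 0+0+0+0+1+0+0+0+0+0+0+1+0+0+1 mod 2 = 1
  s[3] = (000000011111111)·(100010000011001) mod 2 = 0+0+0+0+0+0+0+0+0+0+1+1+0+0+1 mod 2 = 1
Syndrome = 0011
Column 12 of H equals this syndrome → error at bit 12 (1-indexed).
Flip bit 12: 100010000011001 → 100010000010001
Extract data bits at positions {3,5,6,7,9,10,11,12,13,14,15}: 01000010001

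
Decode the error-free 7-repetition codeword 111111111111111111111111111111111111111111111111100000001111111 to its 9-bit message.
Split into 7-bit blocks: 1111111 1111111 1111111 1111111 1111111 1111111 1111111 0000000 1111111
Data = 111111101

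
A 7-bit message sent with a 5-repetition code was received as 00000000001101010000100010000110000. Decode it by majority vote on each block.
Split into 5-bit blocks and majority-vote each:
  block 1 = 00000: 0 ones, 5 zeros → 0
  block 2 = 00000: 0 ones, 5 zeros → 0
  block 3 = 11010: 3 ones, 2 zeros → 1
  block 4 = 10000: 1 ones, 4 zeros → 0
  block 5 = 10001: 2 ones, 3 zeros → 0
  block 6 = 00001: 1 ones, 4 zeros → 0
  block 7 = 10000: 1 ones, 4 zeros → 0
Decoded = 0010000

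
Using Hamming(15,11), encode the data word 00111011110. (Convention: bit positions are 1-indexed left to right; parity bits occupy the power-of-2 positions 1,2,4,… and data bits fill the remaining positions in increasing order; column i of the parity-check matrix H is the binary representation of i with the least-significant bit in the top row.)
Codeword c = d · G (mod 2), d = 00111011110:
  c[0] = d·G[:,0] = (00111011110)·(11011010101) mod 2 = 0+0+0+1+1+0+1+0+1+0+0 mod 2 = 0
  c[1] = d·G[:,1] = (00111011110)·(10110110011) mod 2 = 0+0+1+1+0+0+1+0+0+1+0 mod 2 = 0
  c[2] = d·G[:,2] = (00111011110)·(10000000000) mod 2 = 0+0+0+0+0+0+0+0+0+0+0 mod 2 = 0
  c[3] = d·G[:,3] = (00111011110)·(01110001111) mod 2 = 0+0+1+1+0+0+0+1+1+1+0 mod 2 = 1
  c[4] = d·G[:,4] = (00111011110)·(01000000000) mod 2 = 0+0+0+0+0+0+0+0+0+0+0 mod 2 = 0
  c[5] = d·G[:,5] = (00111011110)·(00100000000) mod 2 = 0+0+1+0+0+0+0+0+0+0+0 mod 2 = 1
  c[6] = d·G[:,6] = (00111011110)·(00010000000) mod 2 = 0+0+0+1+0+0+0+0+0+0+0 mod 2 = 1
  c[7] = d·G[:,7] = (00111011110)·(00001111111) mod 2 = 0+0+0+0+1+0+1+1+1+1+0 mod 2 = 1
  c[8] = d·G[:,8] = (00111011110)·(00001000000) mod 2 = 0+0+0+0+1+0+0+0+0+0+0 mod 2 = 1
  c[9] = d·G[:,9] = (00111011110)·(00000100000) mod 2 = 0+0+0+0+0+0+0+0+0+0+0 mod 2 = 0
  c[10] = d·G[:,10] = (00111011110)·(00000010000) mod 2 = 0+0+0+0+0+0+1+0+0+0+0 mod 2 = 1
  c[11] = d·G[:,11] = (00111011110)·(00000001000) mod 2 = 0+0+0+0+0+0+0+1+0+0+0 mod 2 = 1
  c[12] = d·G[:,12] = (00111011110)·(00000000100) mod 2 = 0+0+0+0+0+0+0+0+1+0+0 mod 2 = 1
  c[13] = d·G[:,13] = (00111011110)·(00000000010) mod 2 = 0+0+0+0+0+0+0+0+0+1+0 mod 2 = 1
  c[14] = d·G[:,14] = (00111011110)·(00000000001) mod 2 = 0+0+0+0+0+0+0+0+0+0+0 mod 2 = 0
Codeword = 000101111011110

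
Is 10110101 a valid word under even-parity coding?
Sum of all bits: 1+0+1+1+0+1+0+1 = 5; 5 mod 2 = 1. Result is 1 → parity error detected.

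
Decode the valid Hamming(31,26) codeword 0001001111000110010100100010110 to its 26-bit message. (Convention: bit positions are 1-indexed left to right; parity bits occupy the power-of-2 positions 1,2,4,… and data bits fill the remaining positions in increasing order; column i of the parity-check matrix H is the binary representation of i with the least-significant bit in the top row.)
Parity bits occupy power-of-2 positions; data bits are at positions {3,5,6,7,9,10,11,12,13,14,15,17,18,19,20,21,22,23,24,25,26,27,28,29,30,31} (1-indexed).
Extract: c[3]=0 c[5]=0 c[6]=0 c[7]=1 c[9]=1 c[10]=1 c[11]=0 c[12]=0 c[13]=0 c[14]=1 c[15]=1 c[17]=0 c[18]=1 c[19]=0 c[20]=1 c[21]=0 c[22]=0 c[23]=1 c[24]=0 c[25]=0 c[26]=0 c[27]=1 c[28]=0 c[29]=1 c[30]=1 c[31]=0
Data = 00011100011010100100010110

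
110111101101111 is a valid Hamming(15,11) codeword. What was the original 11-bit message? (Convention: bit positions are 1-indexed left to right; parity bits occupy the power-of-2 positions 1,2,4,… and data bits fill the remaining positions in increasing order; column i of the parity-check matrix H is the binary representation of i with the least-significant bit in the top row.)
Parity bits occupy power-of-2 positions; data bits are at positions {3,5,6,7,9,10,11,12,13,14,15} (1-indexed).
Extract: c[3]=0 c[5]=1 c[6]=1 c[7]=1 c[9]=1 c[10]=1 c[11]=0 c[12]=1 c[13]=1 c[14]=1 c[15]=1
Data = 01111101111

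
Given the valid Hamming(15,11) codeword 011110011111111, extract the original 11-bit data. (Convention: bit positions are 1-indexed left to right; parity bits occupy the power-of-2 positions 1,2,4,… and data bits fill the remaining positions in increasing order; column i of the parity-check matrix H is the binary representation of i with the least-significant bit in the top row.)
Parity bits occupy power-of-2 positions; data bits are at positions {3,5,6,7,9,10,11,12,13,14,15} (1-indexed).
Extract: c[3]=1 c[5]=1 c[6]=0 c[7]=0 c[9]=1 c[10]=1 c[11]=1 c[12]=1 c[13]=1 c[14]=1 c[15]=1
Data = 11001111111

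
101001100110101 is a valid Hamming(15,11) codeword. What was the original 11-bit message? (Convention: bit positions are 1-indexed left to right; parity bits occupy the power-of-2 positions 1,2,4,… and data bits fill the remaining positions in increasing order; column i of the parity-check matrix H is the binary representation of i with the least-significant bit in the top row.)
Parity bits occupy power-of-2 positions; data bits are at positions {3,5,6,7,9,10,11,12,13,14,15} (1-indexed).
Extract: c[3]=1 c[5]=0 c[6]=1 c[7]=1 c[9]=0 c[10]=1 c[11]=1 c[12]=0 c[13]=1 c[14]=0 c[15]=1
Data = 10110110101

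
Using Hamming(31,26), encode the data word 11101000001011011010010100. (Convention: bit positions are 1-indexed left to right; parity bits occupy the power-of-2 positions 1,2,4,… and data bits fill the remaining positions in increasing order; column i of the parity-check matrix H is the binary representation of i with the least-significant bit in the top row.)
Codeword c = d · G (mod 2), d = 11101000001011011010010100:
  c[0] = d·G[:,0] = (11101000001011011010010100)·(11011010101101010101010101) mod 2 = 1+1+0+0+1+0+0+0+0+0+1+0+0+1+0+1+0+0+0+0+0+1+0+1+0+0 mod 2 = 0
  c[1] = d·G[:,1] = (11101000001011011010010100)·(10110110011011001100110011) mod 2 = 1+0+1+0+0+0+0+0+0+0+1+0+1+1+0+0+1+0+0+0+0+1+0+0+0+0 mod 2 = 1
  c[2] = d·G[:,2] = (11101000001011011010010100)·(10000000000000000000000000) mod 2 = 1+0+0+0+0+0+0+0+0+0+0+0+0+0+0+0+0+0+0+0+0+0+0+0+0+0 mod 2 = 1
  c[3] = d·G[:,3] = (11101000001011011010010100)·(01110001111000111100001111) mod 2 = 0+1+1+0+0+0+0+0+0+0+1+0+0+0+0+1+1+0+0+0+0+0+0+1+0+0 mod 2 = 0
  c[4] = d·G[:,4] = (11101000001011011010010100)·(01000000000000000000000000) mod 2 = 0+1+0+0+0+0+0+0+0+0+0+0+0+0+0+0+0+0+0+0+0+0+0+0+0+0 mod 2 = 1
  c[5] = d·G[:,5] = (11101000001011011010010100)·(00100000000000000000000000) mod 2 = 0+0+1+0+0+0+0+0+0+0+0+0+0+0+0+0+0+0+0+0+0+0+0+0+0+0 mod 2 = 1
  c[6] = d·G[:,6] = (11101000001011011010010100)·(00010000000000000000000000) mod 2 = 0+0+0+0+0+0+0+0+0+0+0+0+0+0+0+0+0+0+0+0+0+0+0+0+0+0 mod 2 = 0
  c[7] = d·G[:,7] = (11101000001011011010010100)·(00001111111000000011111111) mod 2 = 0+0+0+0+1+0+0+0+0+0+1+0+0+0+0+0+0+0+1+0+0+1+0+1+0+0 mod 2 = 1
  c[8] = d·G[:,8] = (11101000001011011010010100)·(00001000000000000000000000) mod 2 = 0+0+0+0+1+0+0+0+0+0+0+0+0+0+0+0+0+0+0+0+0+0+0+0+0+0 mod 2 = 1
  c[9] = d·G[:,9] = (11101000001011011010010100)·(00000100000000000000000000) mod 2 = 0+0+0+0+0+0+0+0+0+0+0+0+0+0+0+0+0+0+0+0+0+0+0+0+0+0 mod 2 = 0
  c[10] = d·G[:,10] = (11101000001011011010010100)·(00000010000000000000000000) mod 2 = 0+0+0+0+0+0+0+0+0+0+0+0+0+0+0+0+0+0+0+0+0+0+0+0+0+0 mod 2 = 0
  c[11] = d·G[:,11] = (11101000001011011010010100)·(00000001000000000000000000) mod 2 = 0+0+0+0+0+0+0+0+0+0+0+0+0+0+0+0+0+0+0+0+0+0+0+0+0+0 mod 2 = 0
  c[12] = d·G[:,12] = (11101000001011011010010100)·(00000000100000000000000000) mod 2 = 0+0+0+0+0+0+0+0+0+0+0+0+0+0+0+0+0+0+0+0+0+0+0+0+0+0 mod 2 = 0
  c[13] = d·G[:,13] = (11101000001011011010010100)·(00000000010000000000000000) mod 2 = 0+0+0+0+0+0+0+0+0+0+0+0+0+0+0+0+0+0+0+0+0+0+0+0+0+0 mod 2 = 0
  c[14] = d·G[:,14] = (11101000001011011010010100)·(00000000001000000000000000) mod 2 = 0+0+0+0+0+0+0+0+0+0+1+0+0+0+0+0+0+0+0+0+0+0+0+0+0+0 mod 2 = 1
  c[15] = d·G[:,15] = (11101000001011011010010100)·(00000000000111111111111111) mod 2 = 0+0+0+0+0+0+0+0+0+0+0+0+1+1+0+1+1+0+1+0+0+1+0+1+0+0 mod 2 = 1
  c[16] = d·G[:,16] = (11101000001011011010010100)·(00000000000100000000000000) mod 2 = 0+0+0+0+0+0+0+0+0+0+0+0+0+0+0+0+0+0+0+0+0+0+0+0+0+0 mod 2 = 0
  c[17] = d·G[:,17] = (11101000001011011010010100)·(00000000000010000000000000) mod 2 = 0+0+0+0+0+0+0+0+0+0+0+0+1+0+0+0+0+0+0+0+0+0+0+0+0+0 mod 2 = 1
  c[18] = d·G[:,18] = (11101000001011011010010100)·(00000000000001000000000000) mod 2 = 0+0+0+0+0+0+0+0+0+0+0+0+0+1+0+0+0+0+0+0+0+0+0+0+0+0 mod 2 = 1
  c[19] = d·G[:,19] = (11101000001011011010010100)·(00000000000000100000000000) mod 2 = 0+0+0+0+0+0+0+0+0+0+0+0+0+0+0+0+0+0+0+0+0+0+0+0+0+0 mod 2 = 0
  c[20] = d·G[:,20] = (11101000001011011010010100)·(00000000000000010000000000) mod 2 = 0+0+0+0+0+0+0+0+0+0+0+0+0+0+0+1+0+0+0+0+0+0+0+0+0+0 mod 2 = 1
  c[21] = d·G[:,21] = (11101000001011011010010100)·(00000000000000001000000000) mod 2 = 0+0+0+0+0+0+0+0+0+0+0+0+0+0+0+0+1+0+0+0+0+0+0+0+0+0 mod 2 = 1
  c[22] = d·G[:,22] = (11101000001011011010010100)·(00000000000000000100000000) mod 2 = 0+0+0+0+0+0+0+0+0+0+0+0+0+0+0+0+0+0+0+0+0+0+0+0+0+0 mod 2 = 0
  c[23] = d·G[:,23] = (11101000001011011010010100)·(00000000000000000010000000) mod 2 = 0+0+0+0+0+0+0+0+0+0+0+0+0+0+0+0+0+0+1+0+0+0+0+0+0+0 mod 2 = 1
  c[24] = d·G[:,24] = (11101000001011011010010100)·(00000000000000000001000000) mod 2 = 0+0+0+0+0+0+0+0+0+0+0+0+0+0+0+0+0+0+0+0+0+0+0+0+0+0 mod 2 = 0
  c[25] = d·G[:,25] = (11101000001011011010010100)·(00000000000000000000100000) mod 2 = 0+0+0+0+0+0+0+0+0+0+0+0+0+0+0+0+0+0+0+0+0+0+0+0+0+0 mod 2 = 0
  c[26] = d·G[:,26] = (11101000001011011010010100)·(00000000000000000000010000) mod 2 = 0+0+0+0+0+0+0+0+0+0+0+0+0+0+0+0+0+0+0+0+0+1+0+0+0+0 mod 2 = 1
  c[27] = d·G[:,27] = (11101000001011011010010100)·(00000000000000000000001000) mod 2 = 0+0+0+0+0+0+0+0+0+0+0+0+0+0+0+0+0+0+0+0+0+0+0+0+0+0 mod 2 = 0
  c[28] = d·G[:,28] = (11101000001011011010010100)·(00000000000000000000000100) mod 2 = 0+0+0+0+0+0+0+0+0+0+0+0+0+0+0+0+0+0+0+0+0+0+0+1+0+0 mod 2 = 1
  c[29] = d·G[:,29] = (11101000001011011010010100)·(00000000000000000000000010) mod 2 = 0+0+0+0+0+0+0+0+0+0+0+0+0+0+0+0+0+0+0+0+0+0+0+0+0+0 mod 2 = 0
  c[30] = d·G[:,30] = (11101000001011011010010100)·(00000000000000000000000001) mod 2 = 0+0+0+0+0+0+0+0+0+0+0+0+0+0+0+0+0+0+0+0+0+0+0+0+0+0 mod 2 = 0
Codeword = 0110110110000011011011010010100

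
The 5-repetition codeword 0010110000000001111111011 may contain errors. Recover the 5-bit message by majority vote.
Split into 5-bit blocks and majority-vote each:
  block 1 = 00101: 2 ones, 3 zeros → 0
  block 2 = 10000: 1 ones, 4 zeros → 0
  block 3 = 00000: 0 ones, 5 zeros → 0
  block 4 = 11111: 5 ones, 0 zeros → 1
  block 5 = 11011: 4 ones, 1 zeros → 1
Decoded = 00011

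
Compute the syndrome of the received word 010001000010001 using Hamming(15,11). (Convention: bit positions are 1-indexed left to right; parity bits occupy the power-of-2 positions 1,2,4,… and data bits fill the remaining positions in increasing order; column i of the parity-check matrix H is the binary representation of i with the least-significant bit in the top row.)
Syndrome s = H · r^T (mod 2), r = 010001000010001:
  s[0] = (101010101010101)·(010001000010001) mod 2 = 0+0+0+0+0+0+0+0+0+0+1+0+0+0+1 mod 2 = 0
  s[1] = (011001100110011)·(010001000010001) mod 2 = 0+1+0+0+0+1+0+0+0+0+1+0+0+0+1 mod 2 = 0
  s[2] = (000111100001111)·(010001000010001) mod 2 = 0+0+0+0+0+1+0+0+0+0+0+0+0+0+1 mod 2 = 0
  s[3] = (000000011111111)·(010001000010001) mod 2 = 0+0+0+0+0+0+0+0+0+0+1+0+0+0+1 mod 2 = 0
Syndrome = 0000
s = 0: no error detected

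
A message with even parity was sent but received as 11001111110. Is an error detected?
Sum of received bits: 1+1+0+0+1+1+1+1+1+1+0 = 8; 8 mod 2 = 0. Result is 0 → no error detected.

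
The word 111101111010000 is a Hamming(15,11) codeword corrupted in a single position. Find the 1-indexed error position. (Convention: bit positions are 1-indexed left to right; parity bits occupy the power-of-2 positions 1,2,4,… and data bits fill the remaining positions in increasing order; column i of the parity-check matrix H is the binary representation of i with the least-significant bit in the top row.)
Syndrome s = H · r^T (mod 2), r = 111101111010000:
  s[0] = (101010101010101)·(111101111010000) mod 2 = 1+0+1+0+0+0+1+0+1+0+1+0+0+0+0 mod 2 = 1
  s[1] = (011001100110011)·(111101111010000) mod 2 = 0+1+1+0+0+1+1+0+0+0+1+0+0+0+0 mod 2 = 1
  s[2] = (000111100001111)·(111101111010000) mod 2 = 0+0+0+1+0+1+1+0+0+0+0+0+0+0+0 mod 2 = 1
  s[3] = (000000011111111)·(111101111010000) mod 2 = 0+0+0+0+0+0+0+1+1+0+1+0+0+0+0 mod 2 = 1
Syndrome = 1111
Column i of H is the binary representation of i, so the syndrome is the binary index of the flipped bit.
Read s = 1111 with s[0] as LSB: 1·2^0 + 1·2^1 + 1·2^2 + 1·2^3 = 15.
Error is at bit position 15.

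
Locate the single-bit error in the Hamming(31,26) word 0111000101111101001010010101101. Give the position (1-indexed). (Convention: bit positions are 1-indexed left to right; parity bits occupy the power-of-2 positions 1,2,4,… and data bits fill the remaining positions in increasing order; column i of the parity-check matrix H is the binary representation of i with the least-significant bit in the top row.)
Syndrome s = H · r^T (mod 2), r = 0111000101111101001010010101101:
  s[0] = (1010101010101010101010101010101)·(0111000101111101001010010101101) mod 2 = 0+0+1+0+0+0+0+0+0+0+1+0+1+0+0+0+0+0+1+0+1+0+0+0+0+0+0+0+1+0+1 mod 2 = 1
  s[1] = (0110011001100110011001100110011)·(0111000101111101001010010101101) mod 2 = 0+1+1+0+0+0+0+0+0+1+1+0+0+1+0+0+0+0+1+0+0+0+0+0+0+1+0+0+0+0+1 mod 2 = 0
  s[2] = (0001111000011110000111100001111)·(0111000101111101001010010101101) mod 2 = 0+0+0+1+0+0+0+0+0+0+0+1+1+1+0+0+0+0+0+0+1+0+0+0+0+0+0+1+1+0+1 mod 2 = 0
  s[3] = (0000000111111110000000011111111)·(0111000101111101001010010101101) mod 2 = 0+0+0+0+0+0+0+1+0+1+1+1+1+1+0+0+0+0+0+0+0+0+0+1+0+1+0+1+1+0+1 mod 2 = 1
  s[4] = (0000000000000001111111111111111)·(0111000101111101001010010101101) mod 2 = 0+0+0+0+0+0+0+0+0+0+0+0+0+0+0+1+0+0+1+0+1+0+0+1+0+1+0+1+1+0+1 mod 2 = 0
Syndrome = 10010
Column i of H is the binary representation of i, so the syndrome is the binary index of the flipped bit.
Read s = 10010 with s[0] as LSB: 1·2^0 + 0·2^1 + 0·2^2 + 1·2^3 + 0·2^4 = 9.
Error is at bit position 9.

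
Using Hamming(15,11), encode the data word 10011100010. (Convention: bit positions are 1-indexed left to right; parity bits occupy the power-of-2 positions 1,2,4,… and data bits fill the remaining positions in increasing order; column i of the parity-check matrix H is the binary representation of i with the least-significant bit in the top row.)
Codeword c = d · G (mod 2), d = 10011100010:
  c[0] = d·G[:,0] = (10011100010)·(11011010101) mod 2 = 1+0+0+1+1+0+0+0+0+0+0 mod 2 = 1
  c[1] = d·G[:,1] = (10011100010)·(10110110011) mod 2 = 1+0+0+1+0+1+0+0+0+1+0 mod 2 = 0
  c[2] = d·G[:,2] = (10011100010)·(10000000000) mod 2 = 1+0+0+0+0+0+0+0+0+0+0 mod 2 = 1
  c[3] = d·G[:,3] = (10011100010)·(01110001111) mod 2 = 0+0+0+1+0+0+0+0+0+1+0 mod 2 = 0
  c[4] = d·G[:,4] = (10011100010)·(01000000000) mod 2 = 0+0+0+0+0+0+0+0+0+0+0 mod 2 = 0
  c[5] = d·G[:,5] = (10011100010)·(00100000000) mod 2 = 0+0+0+0+0+0+0+0+0+0+0 mod 2 = 0
  c[6] = d·G[:,6] = (10011100010)·(00010000000) mod 2 = 0+0+0+1+0+0+0+0+0+0+0 mod 2 = 1
  c[7] = d·G[:,7] = (10011100010)·(00001111111) mod 2 = 0+0+0+0+1+1+0+0+0+1+0 mod 2 = 1
  c[8] = d·G[:,8] = (10011100010)·(00001000000) mod 2 = 0+0+0+0+1+0+0+0+0+0+0 mod 2 = 1
  c[9] = d·G[:,9] = (10011100010)·(00000100000) mod 2 = 0+0+0+0+0+1+0+0+0+0+0 mod 2 = 1
  c[10] = d·G[:,10] = (10011100010)·(00000010000) mod 2 = 0+0+0+0+0+0+0+0+0+0+0 mod 2 = 0
  c[11] = d·G[:,11] = (10011100010)·(00000001000) mod 2 = 0+0+0+0+0+0+0+0+0+0+0 mod 2 = 0
  c[12] = d·G[:,12] = (10011100010)·(00000000100) mod 2 = 0+0+0+0+0+0+0+0+0+0+0 mod 2 = 0
  c[13] = d·G[:,13] = (10011100010)·(00000000010) mod 2 = 0+0+0+0+0+0+0+0+0+1+0 mod 2 = 1
  c[14] = d·G[:,14] = (10011100010)·(00000000001) mod 2 = 0+0+0+0+0+0+0+0+0+0+0 mod 2 = 0
Codeword = 101000111100010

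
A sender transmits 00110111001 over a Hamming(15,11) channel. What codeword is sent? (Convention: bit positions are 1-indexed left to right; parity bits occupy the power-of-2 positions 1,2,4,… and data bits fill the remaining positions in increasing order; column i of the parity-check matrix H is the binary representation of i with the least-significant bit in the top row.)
Codeword c = d · G (mod 2), d = 00110111001:
  c[0] = d·G[:,0] = (00110111001)·(11011010101) mod 2 = 0+0+0+1+0+0+1+0+0+0+1 mod 2 = 1
  c[1] = d·G[:,1] = (00110111001)·(10110110011) mod 2 = 0+0+1+1+0+1+1+0+0+0+1 mod 2 = 1
  c[2] = d·G[:,2] = (00110111001)·(10000000000) mod 2 = 0+0+0+0+0+0+0+0+0+0+0 mod 2 = 0
  c[3] = d·G[:,3] = (00110111001)·(01110001111) mod 2 = 0+0+1+1+0+0+0+1+0+0+1 mod 2 = 0
  c[4] = d·G[:,4] = (00110111001)·(01000000000) mod 2 = 0+0+0+0+0+0+0+0+0+0+0 mod 2 = 0
  c[5] = d·G[:,5] = (00110111001)·(00100000000) mod 2 = 0+0+1+0+0+0+0+0+0+0+0 mod 2 = 1
  c[6] = d·G[:,6] = (00110111001)·(00010000000) mod 2 = 0+0+0+1+0+0+0+0+0+0+0 mod 2 = 1
  c[7] = d·G[:,7] = (00110111001)·(00001111111) mod 2 = 0+0+0+0+0+1+1+1+0+0+1 mod 2 = 0
  c[8] = d·G[:,8] = (00110111001)·(00001000000) mod 2 = 0+0+0+0+0+0+0+0+0+0+0 mod 2 = 0
  c[9] = d·G[:,9] = (00110111001)·(00000100000) mod 2 = 0+0+0+0+0+1+0+0+0+0+0 mod 2 = 1
  c[10] = d·G[:,10] = (00110111001)·(00000010000) mod 2 = 0+0+0+0+0+0+1+0+0+0+0 mod 2 = 1
  c[11] = d·G[:,11] = (00110111001)·(00000001000) mod 2 = 0+0+0+0+0+0+0+1+0+0+0 mod 2 = 1
  c[12] = d·G[:,12] = (00110111001)·(00000000100) mod 2 = 0+0+0+0+0+0+0+0+0+0+0 mod 2 = 0
  c[13] = d·G[:,13] = (00110111001)·(00000000010) mod 2 = 0+0+0+0+0+0+0+0+0+0+0 mod 2 = 0
  c[14] = d·G[:,14] = (00110111001)·(00000000001) mod 2 = 0+0+0+0+0+0+0+0+0+0+1 mod 2 = 1
Codeword = 110001100111001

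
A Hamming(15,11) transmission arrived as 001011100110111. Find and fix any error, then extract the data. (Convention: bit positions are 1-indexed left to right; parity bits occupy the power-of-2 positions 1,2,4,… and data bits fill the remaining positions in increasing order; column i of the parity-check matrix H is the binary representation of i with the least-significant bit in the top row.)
Syndrome s = H · r^T (mod 2), r = 001011100110111:
  s[0] = (101010101010101)·(001011100110111) mod 2 = 0+0+1+0+1+0+1+0+0+0+1+0+1+0+1 mod 2 = 0
  s[1] = (011001100110011)·(001011100110111) mod 2 = 0+0+1+0+0+1+1+0+0+1+1+0+0+1+1 mod 2 = 1
  s[2] = (000111100001111)·(001011100110111) mod 2 = 0+0+0+0+1+1+1+0+0+0+0+0+1+1+1 mod 2 = 0
  s[3] = (000000011111111)·(001011100110111) mod 2 = 0+0+0+0+0+0+0+0+0+1+1+0+1+1+1 mod 2 = 1
Syndrome = 0101
Column 10 of H equals this syndrome → error at bit 10 (1-indexed).
Flip bit 10: 001011100110111 → 001011100010111
Extract data bits at positions {3,5,6,7,9,10,11,12,13,14,15}: 11110010111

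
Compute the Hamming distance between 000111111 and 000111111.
XOR = 000000000, count of 1s = 0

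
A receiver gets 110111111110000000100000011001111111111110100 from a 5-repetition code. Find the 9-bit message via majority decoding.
Split into 5-bit blocks and majority-vote each:
  block 1 = 11011: 4 ones, 1 zeros → 1
  block 2 = 11111: 5 ones, 0 zeros → 1
  block 3 = 10000: 1 ones, 4 zeros → 0
  block 4 = 00010: 1 ones, 4 zeros → 0
  block 5 = 00000: 0 ones, 5 zeros → 0
  block 6 = 11001: 3 ones, 2 zeros → 1
  block 7 = 11111: 5 ones, 0 zeros → 1
  block 8 = 11111: 5 ones, 0 zeros → 1
  block 9 = 10100: 2 ones, 3 zeros → 0
Decoded = 110001110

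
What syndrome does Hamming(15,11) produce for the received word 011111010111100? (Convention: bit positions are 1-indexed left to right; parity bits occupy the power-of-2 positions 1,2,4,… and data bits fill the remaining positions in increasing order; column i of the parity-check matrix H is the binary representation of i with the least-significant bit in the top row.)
Syndrome s = H · r^T (mod 2), r = 011111010111100:
  s[0] = (101010101010101)·(011111010111100) mod 2 = 0+0+1+0+1+0+0+0+0+0+1+0+1+0+0 mod 2 = 0
  s[1] = (011001100110011)·(011111010111100) mod 2 = 0+1+1+0+0+1+0+0+0+1+1+0+0+0+0 mod 2 = 1
  s[2] = (000111100001111)·(011111010111100) mod 2 = 0+0+0+1+1+1+0+0+0+0+0+1+1+0+0 mod 2 = 1
  s[3] = (000000011111111)·(011111010111100) mod 2 = 0+0+0+0+0+0+0+1+0+1+1+1+1+0+0 mod 2 = 1
Syndrome = 0111
Non-zero syndrome: error at position 14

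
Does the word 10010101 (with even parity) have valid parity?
Sum of all bits: 1+0+0+1+0+1+0+1 = 4; 4 mod 2 = 0. Result is 0 → valid parity.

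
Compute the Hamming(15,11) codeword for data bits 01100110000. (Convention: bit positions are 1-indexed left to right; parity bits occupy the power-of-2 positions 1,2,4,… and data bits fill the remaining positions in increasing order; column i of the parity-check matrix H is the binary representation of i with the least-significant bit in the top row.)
Codeword c = d · G (mod 2), d = 01100110000:
  c[0] = d·G[:,0] = (01100110000)·(11011010101) mod 2 = 0+1+0+0+0+0+1+0+0+0+0 mod 2 = 0
  c[1] = d·G[:,1] = (01100110000)·(10110110011) mod 2 = 0+0+1+0+0+1+1+0+0+0+0 mod 2 = 1
  c[2] = d·G[:,2] = (01100110000)·(10000000000) mod 2 = 0+0+0+0+0+0+0+0+0+0+0 mod 2 = 0
  c[3] = d·G[:,3] = (01100110000)·(01110001111) mod 2 = 0+1+1+0+0+0+0+0+0+0+0 mod 2 = 0
  c[4] = d·G[:,4] = (01100110000)·(01000000000) mod 2 = 0+1+0+0+0+0+0+0+0+0+0 mod 2 = 1
  c[5] = d·G[:,5] = (01100110000)·(00100000000) mod 2 = 0+0+1+0+0+0+0+0+0+0+0 mod 2 = 1
  c[6] = d·G[:,6] = (01100110000)·(00010000000) mod 2 = 0+0+0+0+0+0+0+0+0+0+0 mod 2 = 0
  c[7] = d·G[:,7] = (01100110000)·(00001111111) mod 2 = 0+0+0+0+0+1+1+0+0+0+0 mod 2 = 0
  c[8] = d·G[:,8] = (01100110000)·(00001000000) mod 2 = 0+0+0+0+0+0+0+0+0+0+0 mod 2 = 0
  c[9] = d·G[:,9] = (01100110000)·(00000100000) mod 2 = 0+0+0+0+0+1+0+0+0+0+0 mod 2 = 1
  c[10] = d·G[:,10] = (01100110000)·(00000010000) mod 2 = 0+0+0+0+0+0+1+0+0+0+0 mod 2 = 1
  c[11] = d·G[:,11] = (01100110000)·(00000001000) mod 2 = 0+0+0+0+0+0+0+0+0+0+0 mod 2 = 0
  c[12] = d·G[:,12] = (01100110000)·(00000000100) mod 2 = 0+0+0+0+0+0+0+0+0+0+0 mod 2 = 0
  c[13] = d·G[:,13] = (01100110000)·(00000000010) mod 2 = 0+0+0+0+0+0+0+0+0+0+0 mod 2 = 0
  c[14] = d·G[:,14] = (01100110000)·(00000000001) mod 2 = 0+0+0+0+0+0+0+0+0+0+0 mod 2 = 0
Codeword = 010011000110000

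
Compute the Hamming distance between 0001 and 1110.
XOR = 1111, count of 1s = 4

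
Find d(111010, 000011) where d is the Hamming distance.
XOR = 111001, count of 1s = 4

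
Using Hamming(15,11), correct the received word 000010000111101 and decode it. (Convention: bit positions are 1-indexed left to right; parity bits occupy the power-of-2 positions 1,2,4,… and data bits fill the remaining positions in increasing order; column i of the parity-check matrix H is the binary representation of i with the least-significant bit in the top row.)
Syndrome s = H · r^T (mod 2), r = 000010000111101:
  s[0] = (101010101010101)·(000010000111101) mod 2 = 0+0+0+0+1+0+0+0+0+0+1+0+1+0+1 mod 2 = 0
  s[1] = (011001100110011)·(000010000111101) mod 2 = 0+0+0+0+0+0+0+0+0+1+1+0+0+0+1 mod 2 = 1
  s[2] = (000111100001111)·(000010000111101) mod 2 = 0+0+0+0+1+0+0+0+0+0+0+1+1+0+1 mod 2 = 0
  s[3] = (000000011111111)·(000010000111101) mod 2 = 0+0+0+0+0+0+0+0+0+1+1+1+1+0+1 mod 2 = 1
Syndrome = 0101
Column 10 of H equals this syndrome → error at bit 10 (1-indexed).
Flip bit 10: 000010000111101 → 000010000011101
Extract data bits at positions {3,5,6,7,9,10,11,12,13,14,15}: 01000011101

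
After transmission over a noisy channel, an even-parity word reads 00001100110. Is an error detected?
Sum of received bits: 0+0+0+0+1+1+0+0+1+1+0 = 4; 4 mod 2 = 0. Result is 0 → no error detected.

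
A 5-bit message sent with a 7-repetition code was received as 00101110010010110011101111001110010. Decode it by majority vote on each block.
Split into 7-bit blocks and majority-vote each:
  block 1 = 0010111: 4 ones, 3 zeros → 1
  block 2 = 0010010: 2 ones, 5 zeros → 0
  block 3 = 1100111: 5 ones, 2 zeros → 1
  block 4 = 0111100: 4 ones, 3 zeros → 1
  block 5 = 1110010: 4 ones, 3 zeros → 1
Decoded = 10111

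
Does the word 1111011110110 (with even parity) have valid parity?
Sum of all bits: 1+1+1+1+0+1+1+1+1+0+1+1+0 = 10; 10 mod 2 = 0. Result is 0 → valid parity.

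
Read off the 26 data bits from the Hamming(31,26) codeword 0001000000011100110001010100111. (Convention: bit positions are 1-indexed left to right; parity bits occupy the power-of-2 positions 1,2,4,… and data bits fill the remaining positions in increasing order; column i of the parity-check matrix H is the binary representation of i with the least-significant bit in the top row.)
Parity bits occupy power-of-2 positions; data bits are at positions {3,5,6,7,9,10,11,12,13,14,15,17,18,19,20,21,22,23,24,25,26,27,28,29,30,31} (1-indexed).
Extract: c[3]=0 c[5]=0 c[6]=0 c[7]=0 c[9]=0 c[10]=0 c[11]=0 c[12]=1 c[13]=1 c[14]=1 c[15]=0 c[17]=1 c[18]=1 c[19]=0 c[20]=0 c[21]=0 c[22]=1 c[23]=0 c[24]=1 c[25]=0 c[26]=1 c[27]=0 c[28]=0 c[29]=1 c[30]=1 c[31]=1
Data = 00000001110110001010100111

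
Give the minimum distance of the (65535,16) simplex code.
d_min = 32768 (every nonzero codeword of the simplex code S_16 has weight 2^(r−1) = 32768).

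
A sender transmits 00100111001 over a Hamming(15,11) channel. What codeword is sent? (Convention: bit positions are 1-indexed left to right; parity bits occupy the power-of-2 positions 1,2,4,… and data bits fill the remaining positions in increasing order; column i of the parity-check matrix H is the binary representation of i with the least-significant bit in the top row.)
Codeword c = d · G (mod 2), d = 00100111001:
  c[0] = d·G[:,0] = (00100111001)·(11011010101) mod 2 = 0+0+0+0+0+0+1+0+0+0+1 mod 2 = 0
  c[1] = d·G[:,1] = (00100111001)·(10110110011) mod 2 = 0+0+1+0+0+1+1+0+0+0+1 mod 2 = 0
  c[2] = d·G[:,2] = (00100111001)·(10000000000) mod 2 = 0+0+0+0+0+0+0+0+0+0+0 mod 2 = 0
  c[3] = d·G[:,3] = (00100111001)·(01110001111) mod 2 = 0+0+1+0+0+0+0+1+0+0+1 mod 2 = 1
  c[4] = d·G[:,4] = (00100111001)·(01000000000) mod 2 = 0+0+0+0+0+0+0+0+0+0+0 mod 2 = 0
  c[5] = d·G[:,5] = (00100111001)·(00100000000) mod 2 = 0+0+1+0+0+0+0+0+0+0+0 mod 2 = 1
  c[6] = d·G[:,6] = (00100111001)·(00010000000) mod 2 = 0+0+0+0+0+0+0+0+0+0+0 mod 2 = 0
  c[7] = d·G[:,7] = (00100111001)·(00001111111) mod 2 = 0+0+0+0+0+1+1+1+0+0+1 mod 2 = 0
  c[8] = d·G[:,8] = (00100111001)·(00001000000) mod 2 = 0+0+0+0+0+0+0+0+0+0+0 mod 2 = 0
  c[9] = d·G[:,9] = (00100111001)·(00000100000) mod 2 = 0+0+0+0+0+1+0+0+0+0+0 mod 2 = 1
  c[10] = d·G[:,10] = (00100111001)·(00000010000) mod 2 = 0+0+0+0+0+0+1+0+0+0+0 mod 2 = 1
  c[11] = d·G[:,11] = (00100111001)·(00000001000) mod 2 = 0+0+0+0+0+0+0+1+0+0+0 mod 2 = 1
  c[12] = d·G[:,12] = (00100111001)·(00000000100) mod 2 = 0+0+0+0+0+0+0+0+0+0+0 mod 2 = 0
  c[13] = d·G[:,13] = (00100111001)·(00000000010) mod 2 = 0+0+0+0+0+0+0+0+0+0+0 mod 2 = 0
  c[14] = d·G[:,14] = (00100111001)·(00000000001) mod 2 = 0+0+0+0+0+0+0+0+0+0+1 mod 2 = 1
Codeword = 000101000111001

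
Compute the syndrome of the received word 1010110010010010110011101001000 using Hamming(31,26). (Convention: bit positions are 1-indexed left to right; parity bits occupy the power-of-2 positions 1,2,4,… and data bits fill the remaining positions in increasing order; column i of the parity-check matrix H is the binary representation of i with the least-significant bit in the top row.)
Syndrome s = H · r^T (mod 2), r = 1010110010010010110011101001000:
  s[0] = (1010101010101010101010101010101)·(1010110010010010110011101001000) mod 2 = 1+0+1+0+1+0+0+0+1+0+0+0+0+0+1+0+1+0+0+0+1+0+1+0+1+0+0+0+0+0+0 mod 2 = 1
  s[1] = (0110011001100110011001100110011)·(1010110010010010110011101001000) mod 2 = 0+0+1+0+0+1+0+0+0+0+0+0+0+0+1+0+0+1+0+0+0+1+1+0+0+0+0+0+0+0+0 mod 2 = 0
  s[2] = (0001111000011110000111100001111)·(1010110010010010110011101001000) mod 2 = 0+0+0+0+1+1+0+0+0+0+0+1+0+0+1+0+0+0+0+0+1+1+1+0+0+0+0+1+0+0+0 mod 2 = 0
  s[3] = (0000000111111110000000011111111)·(1010110010010010110011101001000) mod 2 = 0+0+0+0+0+0+0+0+1+0+0+1+0+0+1+0+0+0+0+0+0+0+0+0+1+0+0+1+0+0+0 mod 2 = 1
  s[4] = (0000000000000001111111111111111)·(1010110010010010110011101001000) mod 2 = 0+0+0+0+0+0+0+0+0+0+0+0+0+0+0+0+1+1+0+0+1+1+1+0+1+0+0+1+0+0+0 mod 2 = 1
Syndrome = 10011
Non-zero syndrome: error at position 25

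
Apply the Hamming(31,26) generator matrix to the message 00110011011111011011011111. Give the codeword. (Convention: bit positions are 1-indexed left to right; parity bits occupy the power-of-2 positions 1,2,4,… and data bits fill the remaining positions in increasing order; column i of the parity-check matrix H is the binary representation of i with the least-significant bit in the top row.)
Codeword c = d · G (mod 2), d = 00110011011111011011011111:
  c[0] = d·G[:,0] = (00110011011111011011011111)·(11011010101101010101010101) mod 2 = 0+0+0+1+0+0+1+0+0+0+1+1+0+1+0+1+0+0+0+1+0+1+0+1+0+1 mod 2 = 0
  c[1] = d·G[:,1] = (00110011011111011011011111)·(10110110011011001100110011) mod 2 = 0+0+1+1+0+0+1+0+0+1+1+0+1+1+0+0+1+0+0+0+0+1+0+0+1+1 mod 2 = 1
  c[2] = d·G[:,2] = (00110011011111011011011111)·(10000000000000000000000000) mod 2 = 0+0+0+0+0+0+0+0+0+0+0+0+0+0+0+0+0+0+0+0+0+0+0+0+0+0 mod 2 = 0
  c[3] = d·G[:,3] = (00110011011111011011011111)·(01110001111000111100001111) mod 2 = 0+0+1+1+0+0+0+1+0+1+1+0+0+0+0+1+1+0+0+0+0+0+1+1+1+1 mod 2 = 1
  c[4] = d·G[:,4] = (00110011011111011011011111)·(01000000000000000000000000) mod 2 = 0+0+0+0+0+0+0+0+0+0+0+0+0+0+0+0+0+0+0+0+0+0+0+0+0+0 mod 2 = 0
  c[5] = d·G[:,5] = (00110011011111011011011111)·(00100000000000000000000000) mod 2 = 0+0+1+0+0+0+0+0+0+0+0+0+0+0+0+0+0+0+0+0+0+0+0+0+0+0 mod 2 = 1
  c[6] = d·G[:,6] = (00110011011111011011011111)·(00010000000000000000000000) mod 2 = 0+0+0+1+0+0+0+0+0+0+0+0+0+0+0+0+0+0+0+0+0+0+0+0+0+0 mod 2 = 1
  c[7] = d·G[:,7] = (00110011011111011011011111)·(00001111111000000011111111) mod 2 = 0+0+0+0+0+0+1+1+0+1+1+0+0+0+0+0+0+0+1+1+0+1+1+1+1+1 mod 2 = 1
  c[8] = d·G[:,8] = (00110011011111011011011111)·(00001000000000000000000000) mod 2 = 0+0+0+0+0+0+0+0+0+0+0+0+0+0+0+0+0+0+0+0+0+0+0+0+0+0 mod 2 = 0
  c[9] = d·G[:,9] = (00110011011111011011011111)·(00000100000000000000000000) mod 2 = 0+0+0+0+0+0+0+0+0+0+0+0+0+0+0+0+0+0+0+0+0+0+0+0+0+0 mod 2 = 0
  c[10] = d·G[:,10] = (00110011011111011011011111)·(00000010000000000000000000) mod 2 = 0+0+0+0+0+0+1+0+0+0+0+0+0+0+0+0+0+0+0+0+0+0+0+0+0+0 mod 2 = 1
  c[11] = d·G[:,11] = (00110011011111011011011111)·(00000001000000000000000000) mod 2 = 0+0+0+0+0+0+0+1+0+0+0+0+0+0+0+0+0+0+0+0+0+0+0+0+0+0 mod 2 = 1
  c[12] = d·G[:,12] = (00110011011111011011011111)·(00000000100000000000000000) mod 2 = 0+0+0+0+0+0+0+0+0+0+0+0+0+0+0+0+0+0+0+0+0+0+0+0+0+0 mod 2 = 0
  c[13] = d·G[:,13] = (00110011011111011011011111)·(00000000010000000000000000) mod 2 = 0+0+0+0+0+0+0+0+0+1+0+0+0+0+0+0+0+0+0+0+0+0+0+0+0+0 mod 2 = 1
  c[14] = d·G[:,14] = (00110011011111011011011111)·(00000000001000000000000000) mod 2 = 0+0+0+0+0+0+0+0+0+0+1+0+0+0+0+0+0+0+0+0+0+0+0+0+0+0 mod 2 = 1
  c[15] = d·G[:,15] = (00110011011111011011011111)·(00000000000111111111111111) mod 2 = 0+0+0+0+0+0+0+0+0+0+0+1+1+1+0+1+1+0+1+1+0+1+1+1+1+1 mod 2 = 0
  c[16] = d·G[:,16] = (00110011011111011011011111)·(00000000000100000000000000) mod 2 = 0+0+0+0+0+0+0+0+0+0+0+1+0+0+0+0+0+0+0+0+0+0+0+0+0+0 mod 2 = 1
  c[17] = d·G[:,17] = (00110011011111011011011111)·(00000000000010000000000000) mod 2 = 0+0+0+0+0+0+0+0+0+0+0+0+1+0+0+0+0+0+0+0+0+0+0+0+0+0 mod 2 = 1
  c[18] = d·G[:,18] = (00110011011111011011011111)·(00000000000001000000000000) mod 2 = 0+0+0+0+0+0+0+0+0+0+0+0+0+1+0+0+0+0+0+0+0+0+0+0+0+0 mod 2 = 1
  c[19] = d·G[:,19] = (00110011011111011011011111)·(00000000000000100000000000) mod 2 = 0+0+0+0+0+0+0+0+0+0+0+0+0+0+0+0+0+0+0+0+0+0+0+0+0+0 mod 2 = 0
  c[20] = d·G[:,20] = (00110011011111011011011111)·(00000000000000010000000000) mod 2 = 0+0+0+0+0+0+0+0+0+0+0+0+0+0+0+1+0+0+0+0+0+0+0+0+0+0 mod 2 = 1
  c[21] = d·G[:,21] = (00110011011111011011011111)·(00000000000000001000000000) mod 2 = 0+0+0+0+0+0+0+0+0+0+0+0+0+0+0+0+1+0+0+0+0+0+0+0+0+0 mod 2 = 1
  c[22] = d·G[:,22] = (00110011011111011011011111)·(00000000000000000100000000) mod 2 = 0+0+0+0+0+0+0+0+0+0+0+0+0+0+0+0+0+0+0+0+0+0+0+0+0+0 mod 2 = 0
  c[23] = d·G[:,23] = (00110011011111011011011111)·(00000000000000000010000000) mod 2 = 0+0+0+0+0+0+0+0+0+0+0+0+0+0+0+0+0+0+1+0+0+0+0+0+0+0 mod 2 = 1
  c[24] = d·G[:,24] = (00110011011111011011011111)·(00000000000000000001000000) mod 2 = 0+0+0+0+0+0+0+0+0+0+0+0+0+0+0+0+0+0+0+1+0+0+0+0+0+0 mod 2 = 1
  c[25] = d·G[:,25] = (00110011011111011011011111)·(00000000000000000000100000) mod 2 = 0+0+0+0+0+0+0+0+0+0+0+0+0+0+0+0+0+0+0+0+0+0+0+0+0+0 mod 2 = 0
  c[26] = d·G[:,26] = (00110011011111011011011111)·(00000000000000000000010000) mod 2 = 0+0+0+0+0+0+0+0+0+0+0+0+0+0+0+0+0+0+0+0+0+1+0+0+0+0 mod 2 = 1
  c[27] = d·G[:,27] = (00110011011111011011011111)·(00000000000000000000001000) mod 2 = 0+0+0+0+0+0+0+0+0+0+0+0+0+0+0+0+0+0+0+0+0+0+1+0+0+0 mod 2 = 1
  c[28] = d·G[:,28] = (00110011011111011011011111)·(00000000000000000000000100) mod 2 = 0+0+0+0+0+0+0+0+0+0+0+0+0+0+0+0+0+0+0+0+0+0+0+1+0+0 mod 2 = 1
  c[29] = d·G[:,29] = (00110011011111011011011111)·(00000000000000000000000010) mod 2 = 0+0+0+0+0+0+0+0+0+0+0+0+0+0+0+0+0+0+0+0+0+0+0+0+1+0 mod 2 = 1
  c[30] = d·G[:,30] = (00110011011111011011011111)·(00000000000000000000000001) mod 2 = 0+0+0+0+0+0+0+0+0+0+0+0+0+0+0+0+0+0+0+0+0+0+0+0+0+1 mod 2 = 1
Codeword = 0101011100110110111011011011111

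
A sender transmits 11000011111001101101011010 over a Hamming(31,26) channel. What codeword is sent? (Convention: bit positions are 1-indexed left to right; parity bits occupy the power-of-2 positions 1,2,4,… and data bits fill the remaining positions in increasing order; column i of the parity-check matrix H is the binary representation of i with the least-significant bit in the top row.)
Codeword c = d · G (mod 2), d = 11000011111001101101011010:
  c[0] = d·G[:,0] = (11000011111001101101011010)·(11011010101101010101010101) mod 2 = 1+1+0+0+0+0+1+0+1+0+1+0+0+1+0+0+0+1+0+1+0+1+0+0+0+0 mod 2 = 1
  c[1] = d·G[:,1] = (11000011111001101101011010)·(10110110011011001100110011) mod 2 = 1+0+0+0+0+0+1+0+0+1+1+0+0+1+0+0+1+1+0+0+0+1+0+0+1+0 mod 2 = 1
  c[2] = d·G[:,2] = (11000011111001101101011010)·(10000000000000000000000000) mod 2 = 1+0+0+0+0+0+0+0+0+0+0+0+0+0+0+0+0+0+0+0+0+0+0+0+0+0 mod 2 = 1
  c[3] = d·G[:,3] = (11000011111001101101011010)·(01110001111000111100001111) mod 2 = 0+1+0+0+0+0+0+1+1+1+1+0+0+0+1+0+1+1+0+0+0+0+1+0+1+0 mod 2 = 0
  c[4] = d·G[:,4] = (11000011111001101101011010)·(01000000000000000000000000) mod 2 = 0+1+0+0+0+0+0+0+0+0+0+0+0+0+0+0+0+0+0+0+0+0+0+0+0+0 mod 2 = 1
  c[5] = d·G[:,5] = (11000011111001101101011010)·(00100000000000000000000000) mod 2 = 0+0+0+0+0+0+0+0+0+0+0+0+0+0+0+0+0+0+0+0+0+0+0+0+0+0 mod 2 = 0
  c[6] = d·G[:,6] = (11000011111001101101011010)·(00010000000000000000000000) mod 2 = 0+0+0+0+0+0+0+0+0+0+0+0+0+0+0+0+0+0+0+0+0+0+0+0+0+0 mod 2 = 0
  c[7] = d·G[:,7] = (11000011111001101101011010)·(00001111111000000011111111) mod 2 = 0+0+0+0+0+0+1+1+1+1+1+0+0+0+0+0+0+0+0+1+0+1+1+0+1+0 mod 2 = 1
  c[8] = d·G[:,8] = (11000011111001101101011010)·(00001000000000000000000000) mod 2 = 0+0+0+0+0+0+0+0+0+0+0+0+0+0+0+0+0+0+0+0+0+0+0+0+0+0 mod 2 = 0
  c[9] = d·G[:,9] = (11000011111001101101011010)·(00000100000000000000000000) mod 2 = 0+0+0+0+0+0+0+0+0+0+0+0+0+0+0+0+0+0+0+0+0+0+0+0+0+0 mod 2 = 0
  c[10] = d·G[:,10] = (11000011111001101101011010)·(00000010000000000000000000) mod 2 = 0+0+0+0+0+0+1+0+0+0+0+0+0+0+0+0+0+0+0+0+0+0+0+0+0+0 mod 2 = 1
  c[11] = d·G[:,11] = (11000011111001101101011010)·(00000001000000000000000000) mod 2 = 0+0+0+0+0+0+0+1+0+0+0+0+0+0+0+0+0+0+0+0+0+0+0+0+0+0 mod 2 = 1
  c[12] = d·G[:,12] = (11000011111001101101011010)·(00000000100000000000000000) mod 2 = 0+0+0+0+0+0+0+0+1+0+0+0+0+0+0+0+0+0+0+0+0+0+0+0+0+0 mod 2 = 1
  c[13] = d·G[:,13] = (11000011111001101101011010)·(00000000010000000000000000) mod 2 = 0+0+0+0+0+0+0+0+0+1+0+0+0+0+0+0+0+0+0+0+0+0+0+0+0+0 mod 2 = 1
  c[14] = d·G[:,14] = (11000011111001101101011010)·(00000000001000000000000000) mod 2 = 0+0+0+0+0+0+0+0+0+0+1+0+0+0+0+0+0+0+0+0+0+0+0+0+0+0 mod 2 = 1
  c[15] = d·G[:,15] = (11000011111001101101011010)·(00000000000111111111111111) mod 2 = 0+0+0+0+0+0+0+0+0+0+0+0+0+1+1+0+1+1+0+1+0+1+1+0+1+0 mod 2 = 0
  c[16] = d·G[:,16] = (11000011111001101101011010)·(00000000000100000000000000) mod 2 = 0+0+0+0+0+0+0+0+0+0+0+0+0+0+0+0+0+0+0+0+0+0+0+0+0+0 mod 2 = 0
  c[17] = d·G[:,17] = (11000011111001101101011010)·(00000000000010000000000000) mod 2 = 0+0+0+0+0+0+0+0+0+0+0+0+0+0+0+0+0+0+0+0+0+0+0+0+0+0 mod 2 = 0
  c[18] = d·G[:,18] = (11000011111001101101011010)·(00000000000001000000000000) mod 2 = 0+0+0+0+0+0+0+0+0+0+0+0+0+1+0+0+0+0+0+0+0+0+0+0+0+0 mod 2 = 1
  c[19] = d·G[:,19] = (11000011111001101101011010)·(00000000000000100000000000) mod 2 = 0+0+0+0+0+0+0+0+0+0+0+0+0+0+1+0+0+0+0+0+0+0+0+0+0+0 mod 2 = 1
  c[20] = d·G[:,20] = (11000011111001101101011010)·(00000000000000010000000000) mod 2 = 0+0+0+0+0+0+0+0+0+0+0+0+0+0+0+0+0+0+0+0+0+0+0+0+0+0 mod 2 = 0
  c[21] = d·G[:,21] = (11000011111001101101011010)·(00000000000000001000000000) mod 2 = 0+0+0+0+0+0+0+0+0+0+0+0+0+0+0+0+1+0+0+0+0+0+0+0+0+0 mod 2 = 1
  c[22] = d·G[:,22] = (11000011111001101101011010)·(00000000000000000100000000) mod 2 = 0+0+0+0+0+0+0+0+0+0+0+0+0+0+0+0+0+1+0+0+0+0+0+0+0+0 mod 2 = 1
  c[23] = d·G[:,23] = (11000011111001101101011010)·(00000000000000000010000000) mod 2 = 0+0+0+0+0+0+0+0+0+0+0+0+0+0+0+0+0+0+0+0+0+0+0+0+0+0 mod 2 = 0
  c[24] = d·G[:,24] = (11000011111001101101011010)·(00000000000000000001000000) mod 2 = 0+0+0+0+0+0+0+0+0+0+0+0+0+0+0+0+0+0+0+1+0+0+0+0+0+0 mod 2 = 1
  c[25] = d·G[:,25] = (11000011111001101101011010)·(00000000000000000000100000) mod 2 = 0+0+0+0+0+0+0+0+0+0+0+0+0+0+0+0+0+0+0+0+0+0+0+0+0+0 mod 2 = 0
  c[26] = d·G[:,26] = (11000011111001101101011010)·(00000000000000000000010000) mod 2 = 0+0+0+0+0+0+0+0+0+0+0+0+0+0+0+0+0+0+0+0+0+1+0+0+0+0 mod 2 = 1
  c[27] = d·G[:,27] = (11000011111001101101011010)·(00000000000000000000001000) mod 2 = 0+0+0+0+0+0+0+0+0+0+0+0+0+0+0+0+0+0+0+0+0+0+1+0+0+0 mod 2 = 1
  c[28] = d·G[:,28] = (11000011111001101101011010)·(00000000000000000000000100) mod 2 = 0+0+0+0+0+0+0+0+0+0+0+0+0+0+0+0+0+0+0+0+0+0+0+0+0+0 mod 2 = 0
  c[29] = d·G[:,29] = (11000011111001101101011010)·(00000000000000000000000010) mod 2 = 0+0+0+0+0+0+0+0+0+0+0+0+0+0+0+0+0+0+0+0+0+0+0+0+1+0 mod 2 = 1
  c[30] = d·G[:,30] = (11000011111001101101011010)·(00000000000000000000000001) mod 2 = 0+0+0+0+0+0+0+0+0+0+0+0+0+0+0+0+0+0+0+0+0+0+0+0+0+0 mod 2 = 0
Codeword = 1110100100111110001101101011010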